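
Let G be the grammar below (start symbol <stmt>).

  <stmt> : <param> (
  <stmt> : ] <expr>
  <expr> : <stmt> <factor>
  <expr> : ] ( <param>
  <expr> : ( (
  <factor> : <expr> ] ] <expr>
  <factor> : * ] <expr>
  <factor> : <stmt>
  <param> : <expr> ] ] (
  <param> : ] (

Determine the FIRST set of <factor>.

From <factor> : <expr> ] ] <expr>: add FIRST(<expr>) = { (, ] }.
<factor> : * ] <expr> contributes {*}.
From <factor> : <stmt>: add FIRST(<stmt>) = { (, ] }.
Union: FIRST(<factor>) = { (, *, ] }.

{ (, *, ] }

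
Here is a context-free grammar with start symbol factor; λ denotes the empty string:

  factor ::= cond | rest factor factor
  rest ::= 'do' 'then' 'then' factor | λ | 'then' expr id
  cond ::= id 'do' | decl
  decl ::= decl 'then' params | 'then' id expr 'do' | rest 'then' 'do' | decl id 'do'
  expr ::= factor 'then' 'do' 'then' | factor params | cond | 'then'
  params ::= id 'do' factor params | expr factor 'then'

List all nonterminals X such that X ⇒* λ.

Directly nullable (have an λ-production): rest.
No other nonterminal has a production whose RHS symbols are all nullable.

{ rest }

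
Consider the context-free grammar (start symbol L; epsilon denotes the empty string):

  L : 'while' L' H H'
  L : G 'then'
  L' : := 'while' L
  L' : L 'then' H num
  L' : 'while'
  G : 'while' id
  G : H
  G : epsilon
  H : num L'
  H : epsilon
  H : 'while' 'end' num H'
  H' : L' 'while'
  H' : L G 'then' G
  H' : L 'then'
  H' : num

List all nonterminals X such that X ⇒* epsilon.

{ G, H }

Directly nullable (have an epsilon-production): G, H.
No other nonterminal has a production whose RHS symbols are all nullable.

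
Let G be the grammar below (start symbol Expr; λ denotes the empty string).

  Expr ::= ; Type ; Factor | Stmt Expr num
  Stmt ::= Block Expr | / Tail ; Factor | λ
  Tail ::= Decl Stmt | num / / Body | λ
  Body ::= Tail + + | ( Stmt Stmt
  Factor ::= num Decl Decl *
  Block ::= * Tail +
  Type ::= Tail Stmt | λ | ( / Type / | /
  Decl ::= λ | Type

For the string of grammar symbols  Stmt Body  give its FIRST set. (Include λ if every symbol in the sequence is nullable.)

{ (, *, +, /, num }

Add FIRST(Stmt)\{λ} = { *, / }; Stmt is nullable, continue.
Add FIRST(Body) = { (, *, +, /, num }; Body is not nullable, stop.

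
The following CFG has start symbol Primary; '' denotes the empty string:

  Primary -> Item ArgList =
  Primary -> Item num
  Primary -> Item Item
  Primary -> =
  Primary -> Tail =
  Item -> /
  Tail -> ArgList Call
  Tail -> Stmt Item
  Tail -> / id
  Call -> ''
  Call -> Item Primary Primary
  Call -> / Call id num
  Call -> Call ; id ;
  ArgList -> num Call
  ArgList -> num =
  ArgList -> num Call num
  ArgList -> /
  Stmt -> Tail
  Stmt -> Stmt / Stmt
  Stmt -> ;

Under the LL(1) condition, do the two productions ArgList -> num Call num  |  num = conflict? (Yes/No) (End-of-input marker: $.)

FIRST(num Call num) = { num } and FIRST(num =) = { num }.
Both contain num, so the two alternatives are not disjoint — LL(1) conflict.

Yes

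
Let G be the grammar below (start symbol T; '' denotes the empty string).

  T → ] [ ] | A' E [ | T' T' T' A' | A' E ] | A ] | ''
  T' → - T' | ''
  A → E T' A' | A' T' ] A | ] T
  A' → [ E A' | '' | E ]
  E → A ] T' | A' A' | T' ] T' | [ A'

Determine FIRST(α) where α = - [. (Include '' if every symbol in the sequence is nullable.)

- is a terminal; add {-} and stop.

{ - }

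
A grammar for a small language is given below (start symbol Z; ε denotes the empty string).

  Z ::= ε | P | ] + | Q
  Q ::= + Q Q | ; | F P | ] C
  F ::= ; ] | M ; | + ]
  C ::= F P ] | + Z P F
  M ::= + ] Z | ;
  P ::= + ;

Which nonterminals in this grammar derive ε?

Directly nullable (have an ε-production): Z.
No other nonterminal has a production whose RHS symbols are all nullable.

{ Z }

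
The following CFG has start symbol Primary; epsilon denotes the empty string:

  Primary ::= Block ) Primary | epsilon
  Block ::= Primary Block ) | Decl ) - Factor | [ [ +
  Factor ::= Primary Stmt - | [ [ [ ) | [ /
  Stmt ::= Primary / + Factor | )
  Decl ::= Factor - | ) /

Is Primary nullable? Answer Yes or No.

Primary has an epsilon-production, so Primary ⇒ epsilon.

Yes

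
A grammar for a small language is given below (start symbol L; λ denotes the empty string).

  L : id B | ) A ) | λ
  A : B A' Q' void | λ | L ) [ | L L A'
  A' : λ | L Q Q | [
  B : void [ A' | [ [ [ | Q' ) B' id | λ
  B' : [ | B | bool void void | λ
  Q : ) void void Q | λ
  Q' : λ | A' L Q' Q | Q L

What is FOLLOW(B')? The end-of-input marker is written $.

{ id }

In B : Q' ) B' id: add FIRST(id) = { id }.
Union: FOLLOW(B') = { id }.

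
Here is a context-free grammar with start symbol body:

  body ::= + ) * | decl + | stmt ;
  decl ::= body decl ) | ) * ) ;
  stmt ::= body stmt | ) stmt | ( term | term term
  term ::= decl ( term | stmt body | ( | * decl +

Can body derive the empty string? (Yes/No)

No

No nonterminal in this grammar is nullable.
No production of body has an RHS whose symbols are all nullable, so body is not nullable.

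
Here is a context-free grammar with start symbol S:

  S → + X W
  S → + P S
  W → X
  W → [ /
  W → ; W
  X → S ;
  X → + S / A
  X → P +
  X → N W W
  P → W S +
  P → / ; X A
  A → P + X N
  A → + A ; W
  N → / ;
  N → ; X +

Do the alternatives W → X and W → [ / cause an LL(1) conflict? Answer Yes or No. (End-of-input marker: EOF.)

FIRST(X) = { +, /, ;, [ } and FIRST([ /) = { [ }.
Both contain [, so the two alternatives are not disjoint — LL(1) conflict.

Yes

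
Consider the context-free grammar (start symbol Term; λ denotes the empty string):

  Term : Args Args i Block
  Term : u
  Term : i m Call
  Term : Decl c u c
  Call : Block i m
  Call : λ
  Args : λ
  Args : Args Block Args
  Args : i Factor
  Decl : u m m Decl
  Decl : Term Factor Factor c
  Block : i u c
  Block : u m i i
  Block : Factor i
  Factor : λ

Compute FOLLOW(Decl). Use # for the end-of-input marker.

{ c }

In Term : Decl c u c: add FIRST(c u c) = { c }.
In Decl : u m m Decl: Decl is at the end, add FOLLOW(Decl) = { c }.
Union: FOLLOW(Decl) = { c }.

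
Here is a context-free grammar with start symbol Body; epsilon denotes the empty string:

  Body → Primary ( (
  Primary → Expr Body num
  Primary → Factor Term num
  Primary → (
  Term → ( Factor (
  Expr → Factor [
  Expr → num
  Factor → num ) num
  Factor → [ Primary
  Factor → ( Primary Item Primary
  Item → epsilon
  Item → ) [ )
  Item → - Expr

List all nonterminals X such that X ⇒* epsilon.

Directly nullable (have an epsilon-production): Item.
No other nonterminal has a production whose RHS symbols are all nullable.

{ Item }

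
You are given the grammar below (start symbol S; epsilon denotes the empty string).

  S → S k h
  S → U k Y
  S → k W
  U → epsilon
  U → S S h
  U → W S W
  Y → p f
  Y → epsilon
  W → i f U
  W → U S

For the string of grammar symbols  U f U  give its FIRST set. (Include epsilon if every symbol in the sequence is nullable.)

{ f, i, k }

Add FIRST(U)\{epsilon} = { i, k }; U is nullable, continue.
f is a terminal; add {f} and stop.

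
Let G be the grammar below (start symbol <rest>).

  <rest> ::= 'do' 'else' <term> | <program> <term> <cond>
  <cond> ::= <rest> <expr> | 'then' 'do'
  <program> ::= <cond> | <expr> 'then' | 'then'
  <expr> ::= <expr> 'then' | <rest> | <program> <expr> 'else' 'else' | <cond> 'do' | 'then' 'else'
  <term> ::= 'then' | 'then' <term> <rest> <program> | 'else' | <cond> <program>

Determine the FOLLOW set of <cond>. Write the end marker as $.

{ $, 'do', 'else', 'then' }

In <rest> ::= <program> <term> <cond>: <cond> is at the end, add FOLLOW(<rest>) = { $, 'do', 'else', 'then' }.
In <program> ::= <cond>: <cond> is at the end, add FOLLOW(<program>) = { $, 'do', 'else', 'then' }.
In <expr> ::= <cond> 'do': add FIRST('do') = { 'do' }.
In <term> ::= <cond> <program>: add FIRST(<program>) = { 'do', 'then' }.
Union: FOLLOW(<cond>) = { $, 'do', 'else', 'then' }.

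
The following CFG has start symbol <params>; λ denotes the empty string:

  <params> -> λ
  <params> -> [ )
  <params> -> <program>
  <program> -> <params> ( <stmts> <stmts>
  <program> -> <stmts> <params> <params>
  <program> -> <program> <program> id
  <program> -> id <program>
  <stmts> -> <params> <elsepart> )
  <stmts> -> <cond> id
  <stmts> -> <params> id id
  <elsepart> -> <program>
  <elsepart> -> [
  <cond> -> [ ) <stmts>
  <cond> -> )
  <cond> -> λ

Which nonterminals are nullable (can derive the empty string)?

{ <cond>, <params> }

Directly nullable (have an λ-production): <params>, <cond>.
No other nonterminal has a production whose RHS symbols are all nullable.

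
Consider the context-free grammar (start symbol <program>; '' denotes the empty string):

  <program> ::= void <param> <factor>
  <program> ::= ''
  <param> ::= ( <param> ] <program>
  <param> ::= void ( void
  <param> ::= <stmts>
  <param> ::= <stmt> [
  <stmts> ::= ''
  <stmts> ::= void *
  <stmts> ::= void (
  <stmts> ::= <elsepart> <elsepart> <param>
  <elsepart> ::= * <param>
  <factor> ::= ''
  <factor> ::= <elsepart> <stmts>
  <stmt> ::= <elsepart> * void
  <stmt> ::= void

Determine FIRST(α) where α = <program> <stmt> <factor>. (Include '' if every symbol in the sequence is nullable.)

Add FIRST(<program>)\{''} = { void }; <program> is nullable, continue.
Add FIRST(<stmt>) = { *, void }; <stmt> is not nullable, stop.

{ *, void }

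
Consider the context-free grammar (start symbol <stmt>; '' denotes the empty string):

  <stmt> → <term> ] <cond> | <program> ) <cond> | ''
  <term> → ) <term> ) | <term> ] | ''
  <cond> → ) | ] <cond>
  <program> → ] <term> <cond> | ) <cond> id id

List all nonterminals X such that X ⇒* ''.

{ <stmt>, <term> }

Directly nullable (have an ''-production): <stmt>, <term>.
No other nonterminal has a production whose RHS symbols are all nullable.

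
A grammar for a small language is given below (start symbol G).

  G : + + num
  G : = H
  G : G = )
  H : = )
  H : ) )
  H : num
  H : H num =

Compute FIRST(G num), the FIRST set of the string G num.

Add FIRST(G) = { +, = }; G is not nullable, stop.

{ +, = }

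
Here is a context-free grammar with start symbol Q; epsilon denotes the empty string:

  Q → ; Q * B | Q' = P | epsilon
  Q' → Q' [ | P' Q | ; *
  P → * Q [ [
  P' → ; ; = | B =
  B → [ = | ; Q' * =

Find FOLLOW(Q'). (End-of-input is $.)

{ *, =, [ }

In Q → Q' = P: add FIRST(= P) = { = }.
In Q' → Q' [: add FIRST([) = { [ }.
In B → ; Q' * =: add FIRST(* =) = { * }.
Union: FOLLOW(Q') = { *, =, [ }.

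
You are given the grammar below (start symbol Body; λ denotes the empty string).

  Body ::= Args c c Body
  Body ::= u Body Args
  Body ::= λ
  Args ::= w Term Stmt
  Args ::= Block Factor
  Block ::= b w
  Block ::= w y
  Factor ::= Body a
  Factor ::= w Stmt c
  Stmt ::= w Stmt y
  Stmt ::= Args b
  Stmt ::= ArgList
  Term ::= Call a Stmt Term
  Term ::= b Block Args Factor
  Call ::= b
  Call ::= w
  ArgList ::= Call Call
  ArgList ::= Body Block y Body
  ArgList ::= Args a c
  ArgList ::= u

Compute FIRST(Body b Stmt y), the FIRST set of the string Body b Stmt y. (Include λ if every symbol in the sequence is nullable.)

{ b, u, w }

Add FIRST(Body)\{λ} = { b, u, w }; Body is nullable, continue.
b is a terminal; add {b} and stop.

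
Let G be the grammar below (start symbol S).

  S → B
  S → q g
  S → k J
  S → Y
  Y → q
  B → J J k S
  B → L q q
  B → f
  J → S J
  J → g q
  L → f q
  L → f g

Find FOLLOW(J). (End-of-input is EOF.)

In S → k J: J is at the end, add FOLLOW(S) = { EOF, f, g, k, q }.
In B → J J k S: add FIRST(J k S) = { f, g, k, q }.
In B → J J k S: add FIRST(k S) = { k }.
In J → S J: J is at the end, add FOLLOW(J) = { EOF, f, g, k, q }.
Union: FOLLOW(J) = { EOF, f, g, k, q }.

{ EOF, f, g, k, q }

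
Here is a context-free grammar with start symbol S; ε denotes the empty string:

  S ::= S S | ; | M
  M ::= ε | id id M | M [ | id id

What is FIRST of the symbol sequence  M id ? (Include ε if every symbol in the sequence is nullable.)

{ [, id }

Add FIRST(M)\{ε} = { [, id }; M is nullable, continue.
id is a terminal; add {id} and stop.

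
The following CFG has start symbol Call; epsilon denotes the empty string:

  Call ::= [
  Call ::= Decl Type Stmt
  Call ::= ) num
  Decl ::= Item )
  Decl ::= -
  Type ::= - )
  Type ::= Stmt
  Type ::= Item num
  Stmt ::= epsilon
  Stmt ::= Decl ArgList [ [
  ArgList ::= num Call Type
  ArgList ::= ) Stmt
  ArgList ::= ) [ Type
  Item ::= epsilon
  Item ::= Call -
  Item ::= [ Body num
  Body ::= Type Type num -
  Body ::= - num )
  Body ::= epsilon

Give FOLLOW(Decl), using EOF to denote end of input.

In Call ::= Decl Type Stmt: add FIRST(Type Stmt)\{epsilon} = { ), -, [, num }.
  Since Type Stmt is nullable, also add FOLLOW(Call) = { EOF, ), -, [, num }.
In Stmt ::= Decl ArgList [ [: add FIRST(ArgList [ [) = { ), num }.
Union: FOLLOW(Decl) = { EOF, ), -, [, num }.

{ EOF, ), -, [, num }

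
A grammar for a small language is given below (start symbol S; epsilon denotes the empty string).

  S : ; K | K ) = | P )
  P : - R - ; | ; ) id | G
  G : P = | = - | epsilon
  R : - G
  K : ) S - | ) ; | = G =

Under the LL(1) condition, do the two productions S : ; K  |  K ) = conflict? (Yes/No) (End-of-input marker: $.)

No

FIRST(; K) = { ; } and FIRST(K ) =) = { ), = }.
The FIRST sets are disjoint and neither alternative is nullable — no conflict.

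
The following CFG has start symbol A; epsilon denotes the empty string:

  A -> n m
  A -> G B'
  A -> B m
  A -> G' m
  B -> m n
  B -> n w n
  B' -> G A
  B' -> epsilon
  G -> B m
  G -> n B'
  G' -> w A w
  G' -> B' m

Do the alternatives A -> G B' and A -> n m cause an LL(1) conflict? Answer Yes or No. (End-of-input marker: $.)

Yes

FIRST(G B') = { m, n } and FIRST(n m) = { n }.
Both contain n, so the two alternatives are not disjoint — LL(1) conflict.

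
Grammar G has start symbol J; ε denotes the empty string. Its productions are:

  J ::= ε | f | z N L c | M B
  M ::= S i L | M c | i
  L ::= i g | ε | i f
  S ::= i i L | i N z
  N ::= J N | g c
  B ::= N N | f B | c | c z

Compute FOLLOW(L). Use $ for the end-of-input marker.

In J ::= z N L c: add FIRST(c) = { c }.
In M ::= S i L: L is at the end, add FOLLOW(M) = { c, f, g, i, z }.
In S ::= i i L: L is at the end, add FOLLOW(S) = { i }.
Union: FOLLOW(L) = { c, f, g, i, z }.

{ c, f, g, i, z }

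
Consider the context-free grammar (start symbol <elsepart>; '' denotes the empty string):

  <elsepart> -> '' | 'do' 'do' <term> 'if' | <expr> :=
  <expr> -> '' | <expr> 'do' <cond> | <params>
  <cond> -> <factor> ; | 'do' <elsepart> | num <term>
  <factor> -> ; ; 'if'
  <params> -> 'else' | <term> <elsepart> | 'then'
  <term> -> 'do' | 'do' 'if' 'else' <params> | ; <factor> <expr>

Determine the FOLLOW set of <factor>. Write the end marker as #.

In <cond> -> <factor> ;: add FIRST(;) = { ; }.
In <term> -> ; <factor> <expr>: add FIRST(<expr>)\{''} = { 'do', 'else', 'then', ; }.
  Since <expr> is nullable, also add FOLLOW(<term>) = { 'do', 'else', 'if', 'then', :=, ; }.
Union: FOLLOW(<factor>) = { 'do', 'else', 'if', 'then', :=, ; }.

{ 'do', 'else', 'if', 'then', :=, ; }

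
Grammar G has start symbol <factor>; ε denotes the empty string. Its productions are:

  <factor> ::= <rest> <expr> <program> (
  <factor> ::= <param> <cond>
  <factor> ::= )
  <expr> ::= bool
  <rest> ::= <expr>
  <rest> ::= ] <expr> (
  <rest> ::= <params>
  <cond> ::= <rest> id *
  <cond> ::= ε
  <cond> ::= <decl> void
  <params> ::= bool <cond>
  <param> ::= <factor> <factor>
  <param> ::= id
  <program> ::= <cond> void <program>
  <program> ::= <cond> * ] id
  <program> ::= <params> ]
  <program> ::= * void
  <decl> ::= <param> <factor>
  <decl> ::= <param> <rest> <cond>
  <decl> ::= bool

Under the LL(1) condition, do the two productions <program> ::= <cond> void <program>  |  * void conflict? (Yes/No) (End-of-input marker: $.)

FIRST(<cond> void <program>) = { ), ], bool, id, void } and FIRST(* void) = { * }.
The FIRST sets are disjoint and neither alternative is nullable — no conflict.

No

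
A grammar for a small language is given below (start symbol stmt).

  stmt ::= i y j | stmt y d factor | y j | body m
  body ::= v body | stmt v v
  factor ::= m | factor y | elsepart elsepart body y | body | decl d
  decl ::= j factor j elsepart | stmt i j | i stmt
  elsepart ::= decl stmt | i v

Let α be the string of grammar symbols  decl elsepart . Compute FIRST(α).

Add FIRST(decl) = { i, j, v, y }; decl is not nullable, stop.

{ i, j, v, y }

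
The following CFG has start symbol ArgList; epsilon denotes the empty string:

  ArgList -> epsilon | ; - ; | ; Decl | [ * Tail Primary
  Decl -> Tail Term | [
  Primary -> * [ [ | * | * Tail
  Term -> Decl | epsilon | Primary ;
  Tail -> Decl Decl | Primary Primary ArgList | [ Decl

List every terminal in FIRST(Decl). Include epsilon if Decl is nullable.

From Decl -> Tail Term: add FIRST(Tail) = { *, [ }.
Decl -> [ contributes {[}.
Union: FIRST(Decl) = { *, [ }.

{ *, [ }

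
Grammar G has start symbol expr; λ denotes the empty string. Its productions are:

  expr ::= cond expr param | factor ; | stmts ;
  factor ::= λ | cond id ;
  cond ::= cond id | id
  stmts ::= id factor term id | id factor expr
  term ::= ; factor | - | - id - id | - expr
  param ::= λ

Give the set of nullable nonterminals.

{ factor, param }

Directly nullable (have an λ-production): factor, param.
No other nonterminal has a production whose RHS symbols are all nullable.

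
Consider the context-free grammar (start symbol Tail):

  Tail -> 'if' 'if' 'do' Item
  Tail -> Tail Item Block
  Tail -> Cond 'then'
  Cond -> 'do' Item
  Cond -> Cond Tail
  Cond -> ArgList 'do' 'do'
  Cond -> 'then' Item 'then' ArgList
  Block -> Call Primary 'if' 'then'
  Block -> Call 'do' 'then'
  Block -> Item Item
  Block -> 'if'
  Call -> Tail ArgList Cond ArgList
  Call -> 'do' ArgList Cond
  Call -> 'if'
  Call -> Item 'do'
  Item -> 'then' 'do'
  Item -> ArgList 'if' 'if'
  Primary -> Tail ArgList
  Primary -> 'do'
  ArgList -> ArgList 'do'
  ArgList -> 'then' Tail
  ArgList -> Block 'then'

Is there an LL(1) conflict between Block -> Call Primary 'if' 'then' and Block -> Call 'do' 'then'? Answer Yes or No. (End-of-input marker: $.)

Yes

FIRST(Call Primary 'if' 'then') = { 'do', 'if', 'then' } and FIRST(Call 'do' 'then') = { 'do', 'if', 'then' }.
Both contain 'do', so the two alternatives are not disjoint — LL(1) conflict.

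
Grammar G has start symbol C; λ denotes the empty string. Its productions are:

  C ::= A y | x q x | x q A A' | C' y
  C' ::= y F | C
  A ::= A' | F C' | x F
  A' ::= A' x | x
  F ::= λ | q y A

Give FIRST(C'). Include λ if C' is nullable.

{ q, x, y }

C' ::= y F contributes {y}.
From C' ::= C: add FIRST(C) = { q, x, y }.
Union: FIRST(C') = { q, x, y }.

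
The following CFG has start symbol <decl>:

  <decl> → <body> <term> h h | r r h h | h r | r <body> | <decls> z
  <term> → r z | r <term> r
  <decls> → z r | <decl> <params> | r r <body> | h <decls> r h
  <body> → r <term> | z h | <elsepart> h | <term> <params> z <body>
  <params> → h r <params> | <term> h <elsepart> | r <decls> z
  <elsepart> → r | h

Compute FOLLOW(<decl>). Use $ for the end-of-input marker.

{ $, h, r }

<decl> is the start symbol, so $ ∈ FOLLOW(<decl>).
In <decls> → <decl> <params>: add FIRST(<params>) = { h, r }.
Union: FOLLOW(<decl>) = { $, h, r }.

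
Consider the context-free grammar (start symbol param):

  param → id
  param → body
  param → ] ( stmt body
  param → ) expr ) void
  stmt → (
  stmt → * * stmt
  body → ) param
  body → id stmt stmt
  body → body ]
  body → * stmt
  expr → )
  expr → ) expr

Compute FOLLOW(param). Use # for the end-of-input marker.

param is the start symbol, so # ∈ FOLLOW(param).
In body → ) param: param is at the end, add FOLLOW(body) = { #, ] }.
Union: FOLLOW(param) = { #, ] }.

{ #, ] }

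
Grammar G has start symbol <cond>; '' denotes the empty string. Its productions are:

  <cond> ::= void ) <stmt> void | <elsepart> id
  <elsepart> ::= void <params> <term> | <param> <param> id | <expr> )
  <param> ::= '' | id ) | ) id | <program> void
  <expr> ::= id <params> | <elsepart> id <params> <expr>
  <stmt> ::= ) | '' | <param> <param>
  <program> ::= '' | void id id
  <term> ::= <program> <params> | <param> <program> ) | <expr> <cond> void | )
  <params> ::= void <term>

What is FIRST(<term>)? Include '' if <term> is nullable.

From <term> ::= <program> <params>: <program> nullable, take FIRST(<program>) ∪ FIRST(<params>) = { void }.
From <term> ::= <param> <program> ): <param>, <program> nullable, take FIRST(<param>) ∪ FIRST(<program>) ∪ {)} = { ), id, void }.
From <term> ::= <expr> <cond> void: add FIRST(<expr>) = { ), id, void }.
<term> ::= ) contributes {)}.
Union: FIRST(<term>) = { ), id, void }.

{ ), id, void }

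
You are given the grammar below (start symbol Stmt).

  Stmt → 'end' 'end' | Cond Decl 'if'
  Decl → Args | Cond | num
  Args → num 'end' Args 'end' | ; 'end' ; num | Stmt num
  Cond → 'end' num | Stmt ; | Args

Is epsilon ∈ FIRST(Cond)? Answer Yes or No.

No

No nonterminal in this grammar is nullable.
No production of Cond has an RHS whose symbols are all nullable, so Cond is not nullable.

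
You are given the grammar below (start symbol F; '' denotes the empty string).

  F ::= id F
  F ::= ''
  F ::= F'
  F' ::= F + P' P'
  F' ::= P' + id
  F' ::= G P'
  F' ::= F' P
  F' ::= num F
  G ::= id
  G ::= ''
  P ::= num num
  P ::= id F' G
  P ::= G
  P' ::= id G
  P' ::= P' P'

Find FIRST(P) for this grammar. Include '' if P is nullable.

{ id, num, '' }

P ::= num num contributes {num}.
P ::= id F' G contributes {id}.
From P ::= G: add FIRST(G) = { id, '' } (including '' since G is nullable).
Union: FIRST(P) = { id, num, '' }.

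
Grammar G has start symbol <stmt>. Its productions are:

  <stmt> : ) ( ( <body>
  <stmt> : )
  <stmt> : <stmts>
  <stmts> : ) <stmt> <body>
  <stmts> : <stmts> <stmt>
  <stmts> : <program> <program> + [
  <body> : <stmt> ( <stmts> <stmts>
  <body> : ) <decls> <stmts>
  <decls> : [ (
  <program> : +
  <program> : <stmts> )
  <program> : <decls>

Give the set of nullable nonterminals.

{ } (none)

No nonterminal has an empty production or an RHS whose symbols are all nullable.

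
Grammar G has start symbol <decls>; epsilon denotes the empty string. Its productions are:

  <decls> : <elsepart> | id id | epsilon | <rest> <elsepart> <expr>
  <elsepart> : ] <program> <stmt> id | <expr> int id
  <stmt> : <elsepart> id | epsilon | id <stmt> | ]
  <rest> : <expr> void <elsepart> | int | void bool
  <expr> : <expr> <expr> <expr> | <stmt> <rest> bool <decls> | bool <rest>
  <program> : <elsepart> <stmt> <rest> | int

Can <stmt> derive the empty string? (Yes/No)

<stmt> has an epsilon-production, so <stmt> ⇒ epsilon.

Yes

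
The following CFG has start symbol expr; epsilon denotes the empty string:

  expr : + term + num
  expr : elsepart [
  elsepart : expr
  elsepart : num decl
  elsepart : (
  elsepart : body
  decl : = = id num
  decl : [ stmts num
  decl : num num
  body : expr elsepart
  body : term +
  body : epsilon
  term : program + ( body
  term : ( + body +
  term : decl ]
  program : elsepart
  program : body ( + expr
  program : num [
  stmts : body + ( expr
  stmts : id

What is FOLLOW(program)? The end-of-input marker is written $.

In term : program + ( body: add FIRST(+ ( body) = { + }.
Union: FOLLOW(program) = { + }.

{ + }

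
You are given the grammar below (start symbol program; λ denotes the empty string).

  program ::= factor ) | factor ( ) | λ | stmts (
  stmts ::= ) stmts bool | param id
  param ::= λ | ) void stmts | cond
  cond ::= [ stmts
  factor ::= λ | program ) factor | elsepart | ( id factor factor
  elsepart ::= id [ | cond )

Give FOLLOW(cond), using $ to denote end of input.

{ ), id }

In param ::= cond: cond is at the end, add FOLLOW(param) = { id }.
In elsepart ::= cond ): add FIRST()) = { ) }.
Union: FOLLOW(cond) = { ), id }.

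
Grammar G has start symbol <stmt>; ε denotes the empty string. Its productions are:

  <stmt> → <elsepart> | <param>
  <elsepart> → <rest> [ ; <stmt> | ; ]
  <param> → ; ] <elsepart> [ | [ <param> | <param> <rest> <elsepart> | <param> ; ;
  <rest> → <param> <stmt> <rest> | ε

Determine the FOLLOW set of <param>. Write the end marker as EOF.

In <stmt> → <param>: <param> is at the end, add FOLLOW(<stmt>) = { EOF, ;, [ }.
In <param> → [ <param>: <param> is at the end, add FOLLOW(<param>) = { EOF, ;, [ }.
In <param> → <param> <rest> <elsepart>: add FIRST(<rest> <elsepart>) = { ;, [ }.
In <param> → <param> ; ;: add FIRST(; ;) = { ; }.
In <rest> → <param> <stmt> <rest>: add FIRST(<stmt> <rest>) = { ;, [ }.
Union: FOLLOW(<param>) = { EOF, ;, [ }.

{ EOF, ;, [ }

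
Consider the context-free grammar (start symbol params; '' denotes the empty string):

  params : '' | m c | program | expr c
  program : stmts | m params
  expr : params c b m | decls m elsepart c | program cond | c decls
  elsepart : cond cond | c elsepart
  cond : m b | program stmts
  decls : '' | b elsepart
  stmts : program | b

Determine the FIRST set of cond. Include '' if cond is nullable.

{ b, m }

cond : m b contributes {m}.
From cond : program stmts: add FIRST(program) = { b, m }.
Union: FIRST(cond) = { b, m }.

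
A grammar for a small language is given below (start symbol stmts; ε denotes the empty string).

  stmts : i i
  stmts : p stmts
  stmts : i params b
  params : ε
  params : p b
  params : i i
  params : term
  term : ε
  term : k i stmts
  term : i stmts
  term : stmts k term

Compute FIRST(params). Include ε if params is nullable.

{ i, k, p, ε }

params : ε contributes ε.
params : p b contributes {p}.
params : i i contributes {i}.
From params : term: add FIRST(term) = { i, k, p, ε } (including ε since term is nullable).
Union: FIRST(params) = { i, k, p, ε }.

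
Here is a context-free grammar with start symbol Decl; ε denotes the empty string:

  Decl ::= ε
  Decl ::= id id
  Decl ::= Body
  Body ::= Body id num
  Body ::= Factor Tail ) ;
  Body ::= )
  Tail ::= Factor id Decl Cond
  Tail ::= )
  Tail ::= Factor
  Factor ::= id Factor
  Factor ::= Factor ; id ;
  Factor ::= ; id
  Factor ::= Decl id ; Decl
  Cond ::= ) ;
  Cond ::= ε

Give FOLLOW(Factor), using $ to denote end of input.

In Body ::= Factor Tail ) ;: add FIRST(Tail ) ;) = { ), ;, id }.
In Tail ::= Factor id Decl Cond: add FIRST(id Decl Cond) = { id }.
In Tail ::= Factor: Factor is at the end, add FOLLOW(Tail) = { ) }.
In Factor ::= id Factor: Factor is at the end, add FOLLOW(Factor) = { ), ;, id }.
In Factor ::= Factor ; id ;: add FIRST(; id ;) = { ; }.
Union: FOLLOW(Factor) = { ), ;, id }.

{ ), ;, id }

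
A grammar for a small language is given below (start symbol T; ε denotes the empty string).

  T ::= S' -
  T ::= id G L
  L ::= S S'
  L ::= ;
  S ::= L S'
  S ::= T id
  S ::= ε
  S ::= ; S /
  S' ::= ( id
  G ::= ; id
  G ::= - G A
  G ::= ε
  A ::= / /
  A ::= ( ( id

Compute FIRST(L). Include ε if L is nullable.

{ (, ;, id }

From L ::= S S': S nullable, take FIRST(S) ∪ FIRST(S') = { (, ;, id }.
L ::= ; contributes {;}.
Union: FIRST(L) = { (, ;, id }.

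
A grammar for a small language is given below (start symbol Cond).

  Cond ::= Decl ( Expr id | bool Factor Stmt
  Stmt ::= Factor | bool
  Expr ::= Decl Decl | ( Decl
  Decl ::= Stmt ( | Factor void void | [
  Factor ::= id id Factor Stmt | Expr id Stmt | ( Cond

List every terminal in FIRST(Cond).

{ (, [, bool, id }

From Cond ::= Decl ( Expr id: add FIRST(Decl) = { (, [, bool, id }.
Cond ::= bool Factor Stmt contributes {bool}.
Union: FIRST(Cond) = { (, [, bool, id }.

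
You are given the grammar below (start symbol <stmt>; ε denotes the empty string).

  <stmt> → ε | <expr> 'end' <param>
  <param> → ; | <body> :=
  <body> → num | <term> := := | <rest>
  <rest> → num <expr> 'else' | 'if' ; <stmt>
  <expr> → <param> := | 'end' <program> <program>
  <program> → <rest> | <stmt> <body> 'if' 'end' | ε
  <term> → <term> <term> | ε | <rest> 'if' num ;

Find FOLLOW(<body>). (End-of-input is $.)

{ 'if', := }

In <param> → <body> :=: add FIRST(:=) = { := }.
In <program> → <stmt> <body> 'if' 'end': add FIRST('if' 'end') = { 'if' }.
Union: FOLLOW(<body>) = { 'if', := }.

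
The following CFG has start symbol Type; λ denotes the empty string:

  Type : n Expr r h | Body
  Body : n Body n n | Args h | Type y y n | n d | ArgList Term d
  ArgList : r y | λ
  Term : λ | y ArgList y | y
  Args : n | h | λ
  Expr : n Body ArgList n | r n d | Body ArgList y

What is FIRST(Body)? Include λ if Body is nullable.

Body : n Body n n contributes {n}.
From Body : Args h: Args nullable, take FIRST(Args) ∪ {h} = { h, n }.
From Body : Type y y n: add FIRST(Type) = { d, h, n, r, y }.
Body : n d contributes {n}.
From Body : ArgList Term d: ArgList, Term nullable, take FIRST(ArgList) ∪ FIRST(Term) ∪ {d} = { d, r, y }.
Union: FIRST(Body) = { d, h, n, r, y }.

{ d, h, n, r, y }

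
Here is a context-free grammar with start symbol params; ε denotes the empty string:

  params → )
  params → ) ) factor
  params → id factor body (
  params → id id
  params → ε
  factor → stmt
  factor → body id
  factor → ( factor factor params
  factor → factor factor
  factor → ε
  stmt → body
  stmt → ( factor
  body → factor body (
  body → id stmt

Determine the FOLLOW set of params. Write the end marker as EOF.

{ EOF, (, ), id }

params is the start symbol, so EOF ∈ FOLLOW(params).
In factor → ( factor factor params: params is at the end, add FOLLOW(factor) = { EOF, (, ), id }.
Union: FOLLOW(params) = { EOF, (, ), id }.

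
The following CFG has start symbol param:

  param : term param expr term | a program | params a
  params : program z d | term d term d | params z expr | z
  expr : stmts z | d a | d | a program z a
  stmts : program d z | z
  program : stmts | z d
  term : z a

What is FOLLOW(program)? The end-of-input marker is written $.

{ $, a, d, z }

In param : a program: program is at the end, add FOLLOW(param) = { $, a, d, z }.
In params : program z d: add FIRST(z d) = { z }.
In expr : a program z a: add FIRST(z a) = { z }.
In stmts : program d z: add FIRST(d z) = { d }.
Union: FOLLOW(program) = { $, a, d, z }.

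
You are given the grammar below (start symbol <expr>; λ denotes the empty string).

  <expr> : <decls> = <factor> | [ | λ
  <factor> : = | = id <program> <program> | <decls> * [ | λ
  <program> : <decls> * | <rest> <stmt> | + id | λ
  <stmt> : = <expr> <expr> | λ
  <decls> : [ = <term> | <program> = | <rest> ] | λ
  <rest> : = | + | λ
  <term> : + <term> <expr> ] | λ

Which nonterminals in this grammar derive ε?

Directly nullable (have an λ-production): <expr>, <factor>, <program>, <stmt>, <decls>, <rest>, <term>.

{ <decls>, <expr>, <factor>, <program>, <rest>, <stmt>, <term> }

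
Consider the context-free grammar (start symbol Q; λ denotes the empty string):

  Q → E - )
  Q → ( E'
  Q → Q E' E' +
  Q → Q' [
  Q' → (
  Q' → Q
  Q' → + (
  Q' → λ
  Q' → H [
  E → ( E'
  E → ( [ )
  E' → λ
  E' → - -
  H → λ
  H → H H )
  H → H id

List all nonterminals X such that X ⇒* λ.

{ E', H, Q' }

Directly nullable (have an λ-production): Q', E', H.
No other nonterminal has a production whose RHS symbols are all nullable.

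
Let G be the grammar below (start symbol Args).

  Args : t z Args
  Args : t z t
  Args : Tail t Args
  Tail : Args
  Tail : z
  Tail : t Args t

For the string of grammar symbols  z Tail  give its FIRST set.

z is a terminal; add {z} and stop.

{ z }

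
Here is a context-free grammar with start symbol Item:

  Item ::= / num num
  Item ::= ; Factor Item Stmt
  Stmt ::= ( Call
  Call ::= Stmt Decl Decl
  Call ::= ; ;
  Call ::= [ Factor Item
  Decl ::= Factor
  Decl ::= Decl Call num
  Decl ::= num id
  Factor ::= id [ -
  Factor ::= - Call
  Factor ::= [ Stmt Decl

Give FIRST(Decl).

{ -, [, id, num }

From Decl ::= Factor: add FIRST(Factor) = { -, [, id }.
From Decl ::= Decl Call num: add FIRST(Decl) = { -, [, id, num }.
Decl ::= num id contributes {num}.
Union: FIRST(Decl) = { -, [, id, num }.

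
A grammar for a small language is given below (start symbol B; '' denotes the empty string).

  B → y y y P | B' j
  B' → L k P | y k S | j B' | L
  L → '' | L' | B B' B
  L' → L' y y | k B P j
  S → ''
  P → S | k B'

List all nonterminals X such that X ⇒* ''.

Directly nullable (have an ''-production): L, S.
B' → L with every symbol nullable, so B' is nullable.
P → S with every symbol nullable, so P is nullable.
No other nonterminal has a production whose RHS symbols are all nullable.

{ B', L, P, S }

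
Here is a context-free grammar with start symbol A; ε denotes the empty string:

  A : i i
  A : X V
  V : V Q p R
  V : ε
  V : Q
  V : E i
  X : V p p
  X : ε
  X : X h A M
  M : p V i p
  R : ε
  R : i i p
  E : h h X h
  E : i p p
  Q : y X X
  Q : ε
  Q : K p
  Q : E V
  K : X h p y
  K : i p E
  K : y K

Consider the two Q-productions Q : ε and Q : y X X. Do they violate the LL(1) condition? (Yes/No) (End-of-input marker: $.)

Yes

FIRST(ε) = { ε } and FIRST(y X X) = { y }.
The first alternative is nullable and FOLLOW(Q) = { $, h, i, p, y } shares y with FIRST of the second — conflict.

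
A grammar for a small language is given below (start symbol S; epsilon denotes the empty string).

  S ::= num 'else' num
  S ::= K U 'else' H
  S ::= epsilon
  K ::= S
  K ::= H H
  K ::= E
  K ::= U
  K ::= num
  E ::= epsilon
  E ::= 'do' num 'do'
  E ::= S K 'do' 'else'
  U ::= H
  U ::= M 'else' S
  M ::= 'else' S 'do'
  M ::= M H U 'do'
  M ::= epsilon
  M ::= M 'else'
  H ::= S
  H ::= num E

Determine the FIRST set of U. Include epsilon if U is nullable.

From U ::= H: add FIRST(H) = { 'do', 'else', num, epsilon } (including epsilon since H is nullable).
From U ::= M 'else' S: M nullable, take FIRST(M) ∪ {'else'} = { 'do', 'else', num }.
Union: FIRST(U) = { 'do', 'else', num, epsilon }.

{ 'do', 'else', num, epsilon }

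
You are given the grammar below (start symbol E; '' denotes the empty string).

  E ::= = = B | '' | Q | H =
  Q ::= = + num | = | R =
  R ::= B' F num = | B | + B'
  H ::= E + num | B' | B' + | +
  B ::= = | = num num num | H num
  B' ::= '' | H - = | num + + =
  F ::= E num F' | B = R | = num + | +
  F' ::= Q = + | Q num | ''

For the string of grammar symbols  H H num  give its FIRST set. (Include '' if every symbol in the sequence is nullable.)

{ +, -, =, num }

Add FIRST(H)\{''} = { +, -, =, num }; H is nullable, continue.
Add FIRST(H)\{''} = { +, -, =, num }; H is nullable, continue.
num is a terminal; add {num} and stop.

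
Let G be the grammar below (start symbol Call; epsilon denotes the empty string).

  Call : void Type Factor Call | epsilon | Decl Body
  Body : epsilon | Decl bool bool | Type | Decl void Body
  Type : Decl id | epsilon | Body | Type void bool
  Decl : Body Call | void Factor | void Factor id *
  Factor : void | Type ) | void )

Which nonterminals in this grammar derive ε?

Directly nullable (have an epsilon-production): Call, Body, Type.
Decl : Body Call with every symbol nullable, so Decl is nullable.
No other nonterminal has a production whose RHS symbols are all nullable.

{ Body, Call, Decl, Type }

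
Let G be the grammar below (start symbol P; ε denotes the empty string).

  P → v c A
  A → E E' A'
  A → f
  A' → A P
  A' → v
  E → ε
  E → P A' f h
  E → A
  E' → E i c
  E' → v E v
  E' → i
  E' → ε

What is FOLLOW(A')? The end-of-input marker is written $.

In A → E E' A': A' is at the end, add FOLLOW(A) = { $, f, i, v }.
In E → P A' f h: add FIRST(f h) = { f }.
Union: FOLLOW(A') = { $, f, i, v }.

{ $, f, i, v }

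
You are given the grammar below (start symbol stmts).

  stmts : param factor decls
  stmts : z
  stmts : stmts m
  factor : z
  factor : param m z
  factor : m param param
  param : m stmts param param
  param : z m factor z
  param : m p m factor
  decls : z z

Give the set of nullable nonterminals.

{ } (none)

No nonterminal has an empty production or an RHS whose symbols are all nullable.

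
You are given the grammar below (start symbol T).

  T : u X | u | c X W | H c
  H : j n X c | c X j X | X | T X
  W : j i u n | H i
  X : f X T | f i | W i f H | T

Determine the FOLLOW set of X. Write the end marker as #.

{ #, c, f, i, j, u }

In T : u X: X is at the end, add FOLLOW(T) = { #, c, f, i, j, u }.
In T : c X W: add FIRST(W) = { c, f, j, u }.
In H : j n X c: add FIRST(c) = { c }.
In H : c X j X: add FIRST(j X) = { j }.
In H : c X j X: X is at the end, add FOLLOW(H) = { #, c, f, i, j, u }.
In H : X: X is at the end, add FOLLOW(H) = { #, c, f, i, j, u }.
In H : T X: X is at the end, add FOLLOW(H) = { #, c, f, i, j, u }.
In X : f X T: add FIRST(T) = { c, f, j, u }.
Union: FOLLOW(X) = { #, c, f, i, j, u }.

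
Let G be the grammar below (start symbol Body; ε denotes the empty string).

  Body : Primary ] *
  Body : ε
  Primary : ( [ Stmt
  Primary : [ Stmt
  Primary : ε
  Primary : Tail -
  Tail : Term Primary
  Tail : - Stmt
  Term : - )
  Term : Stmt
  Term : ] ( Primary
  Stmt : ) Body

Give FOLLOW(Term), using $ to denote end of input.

In Tail : Term Primary: add FIRST(Primary)\{ε} = { (, ), -, [, ] }.
  Since Primary is nullable, also add FOLLOW(Tail) = { - }.
Union: FOLLOW(Term) = { (, ), -, [, ] }.

{ (, ), -, [, ] }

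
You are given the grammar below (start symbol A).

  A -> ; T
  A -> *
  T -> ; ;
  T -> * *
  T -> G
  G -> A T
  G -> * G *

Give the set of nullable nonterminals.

No nonterminal has an empty production or an RHS whose symbols are all nullable.

{ } (none)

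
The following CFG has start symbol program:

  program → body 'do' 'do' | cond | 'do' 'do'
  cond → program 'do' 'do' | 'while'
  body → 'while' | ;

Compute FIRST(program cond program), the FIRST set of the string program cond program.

{ 'do', 'while', ; }

Add FIRST(program) = { 'do', 'while', ; }; program is not nullable, stop.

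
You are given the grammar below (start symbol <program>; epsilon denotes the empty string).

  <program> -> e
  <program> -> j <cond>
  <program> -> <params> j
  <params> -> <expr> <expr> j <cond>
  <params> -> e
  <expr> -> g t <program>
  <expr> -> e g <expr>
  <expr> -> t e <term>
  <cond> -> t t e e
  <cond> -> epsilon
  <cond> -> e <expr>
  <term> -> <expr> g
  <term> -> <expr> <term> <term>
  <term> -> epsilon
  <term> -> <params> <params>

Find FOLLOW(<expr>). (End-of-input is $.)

In <params> -> <expr> <expr> j <cond>: add FIRST(<expr> j <cond>) = { e, g, t }.
In <params> -> <expr> <expr> j <cond>: add FIRST(j <cond>) = { j }.
In <expr> -> e g <expr>: <expr> is at the end, add FOLLOW(<expr>) = { $, e, g, j, t }.
In <cond> -> e <expr>: <expr> is at the end, add FOLLOW(<cond>) = { $, e, g, j, t }.
In <term> -> <expr> g: add FIRST(g) = { g }.
In <term> -> <expr> <term> <term>: add FIRST(<term> <term>)\{epsilon} = { e, g, t }.
  Since <term> <term> is nullable, also add FOLLOW(<term>) = { $, e, g, j, t }.
Union: FOLLOW(<expr>) = { $, e, g, j, t }.

{ $, e, g, j, t }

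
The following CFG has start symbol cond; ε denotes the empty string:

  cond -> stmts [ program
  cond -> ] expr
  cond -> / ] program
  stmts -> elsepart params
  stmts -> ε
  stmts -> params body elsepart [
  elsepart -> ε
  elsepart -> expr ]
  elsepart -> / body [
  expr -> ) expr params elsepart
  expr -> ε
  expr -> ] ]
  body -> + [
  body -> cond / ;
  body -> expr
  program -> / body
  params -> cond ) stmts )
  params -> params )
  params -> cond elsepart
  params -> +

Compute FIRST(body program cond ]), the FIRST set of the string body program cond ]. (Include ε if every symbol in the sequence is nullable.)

Add FIRST(body)\{ε} = { ), +, /, [, ] }; body is nullable, continue.
Add FIRST(program) = { / }; program is not nullable, stop.

{ ), +, /, [, ] }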